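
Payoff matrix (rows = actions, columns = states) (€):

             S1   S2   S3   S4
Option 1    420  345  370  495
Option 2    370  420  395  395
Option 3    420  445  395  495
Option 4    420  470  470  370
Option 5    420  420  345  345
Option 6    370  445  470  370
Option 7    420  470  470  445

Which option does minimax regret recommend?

Column bests: S1=420, S2=470, S3=470, S4=495.
Option 1 regrets: 0, 125, 100, 0 → max 125
Option 2 regrets: 50, 50, 75, 100 → max 100
Option 3 regrets: 0, 25, 75, 0 → max 75
Option 4 regrets: 0, 0, 0, 125 → max 125
Option 5 regrets: 0, 50, 125, 150 → max 150
Option 6 regrets: 50, 25, 0, 125 → max 125
Option 7 regrets: 0, 0, 0, 50 → max 50
Smallest max regret = 50 → Option 7.

Option 7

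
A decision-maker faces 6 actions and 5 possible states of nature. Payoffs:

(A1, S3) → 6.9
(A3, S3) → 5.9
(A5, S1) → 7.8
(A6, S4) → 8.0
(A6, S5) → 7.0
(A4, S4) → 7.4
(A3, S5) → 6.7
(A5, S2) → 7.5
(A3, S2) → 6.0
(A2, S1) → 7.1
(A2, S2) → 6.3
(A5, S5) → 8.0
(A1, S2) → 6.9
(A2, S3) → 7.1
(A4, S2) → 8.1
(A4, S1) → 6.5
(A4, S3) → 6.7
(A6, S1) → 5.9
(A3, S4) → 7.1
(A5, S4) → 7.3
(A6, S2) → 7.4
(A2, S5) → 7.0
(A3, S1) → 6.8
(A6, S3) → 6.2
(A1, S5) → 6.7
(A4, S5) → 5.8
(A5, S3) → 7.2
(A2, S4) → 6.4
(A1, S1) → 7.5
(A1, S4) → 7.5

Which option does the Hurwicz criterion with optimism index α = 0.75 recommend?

A5

A1: 0.75·7.5 + 0.25·6.7 = 7.3
A2: 0.75·7.1 + 0.25·6.3 = 6.9
A3: 0.75·7.1 + 0.25·5.9 = 6.8
A4: 0.75·8.1 + 0.25·5.8 = 7.525
A5: 0.75·8.0 + 0.25·7.2 = 7.8
A6: 0.75·8.0 + 0.25·5.9 = 7.475
Highest Hurwicz score = 7.8 → A5.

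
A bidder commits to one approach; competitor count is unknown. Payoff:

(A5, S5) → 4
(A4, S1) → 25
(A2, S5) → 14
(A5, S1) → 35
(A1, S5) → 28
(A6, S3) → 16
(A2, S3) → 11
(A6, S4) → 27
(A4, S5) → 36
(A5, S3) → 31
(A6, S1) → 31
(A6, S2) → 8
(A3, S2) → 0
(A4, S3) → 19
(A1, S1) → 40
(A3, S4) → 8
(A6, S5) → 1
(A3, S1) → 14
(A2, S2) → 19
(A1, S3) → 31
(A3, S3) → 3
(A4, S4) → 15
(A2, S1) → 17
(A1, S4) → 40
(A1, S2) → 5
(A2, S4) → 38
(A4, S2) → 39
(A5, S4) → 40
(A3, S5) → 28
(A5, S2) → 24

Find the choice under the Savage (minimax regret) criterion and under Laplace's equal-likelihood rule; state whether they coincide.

minimax regret → A2; laplace → A1 (disagree)

Column bests: S1=40, S2=39, S3=31, S4=40, S5=36.
A1 regrets: 0, 34, 0, 0, 8 → max 34
A2 regrets: 23, 20, 20, 2, 22 → max 23
A3 regrets: 26, 39, 28, 32, 8 → max 39
A4 regrets: 15, 0, 12, 25, 0 → max 25
A5 regrets: 5, 15, 0, 0, 32 → max 32
A6 regrets: 9, 31, 15, 13, 35 → max 35
Smallest max regret = 23 → A2.
Row averages: A1=28.8, A2=19.8, A3=10.6, A4=26.8, A5=26.8, A6=16.6
Highest average = 28.8 → A1.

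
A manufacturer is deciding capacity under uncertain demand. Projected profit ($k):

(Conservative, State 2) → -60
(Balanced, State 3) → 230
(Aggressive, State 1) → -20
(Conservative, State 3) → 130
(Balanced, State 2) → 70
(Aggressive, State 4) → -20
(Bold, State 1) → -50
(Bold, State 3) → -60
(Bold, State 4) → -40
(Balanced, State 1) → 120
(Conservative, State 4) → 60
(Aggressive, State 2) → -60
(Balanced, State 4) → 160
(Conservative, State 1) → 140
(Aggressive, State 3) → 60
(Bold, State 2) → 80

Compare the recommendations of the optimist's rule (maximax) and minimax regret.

maximax → Balanced; minimax regret → Balanced (agree)

Row maxima: Conservative=140, Balanced=230, Aggressive=60, Bold=80
Best best-case = 230 → Balanced.
Column bests: State 1=140, State 2=80, State 3=230, State 4=160.
Conservative regrets: 0, 140, 100, 100 → max 140
Balanced regrets: 20, 10, 0, 0 → max 20
Aggressive regrets: 160, 140, 170, 180 → max 180
Bold regrets: 190, 0, 290, 200 → max 290
Smallest max regret = 20 → Balanced.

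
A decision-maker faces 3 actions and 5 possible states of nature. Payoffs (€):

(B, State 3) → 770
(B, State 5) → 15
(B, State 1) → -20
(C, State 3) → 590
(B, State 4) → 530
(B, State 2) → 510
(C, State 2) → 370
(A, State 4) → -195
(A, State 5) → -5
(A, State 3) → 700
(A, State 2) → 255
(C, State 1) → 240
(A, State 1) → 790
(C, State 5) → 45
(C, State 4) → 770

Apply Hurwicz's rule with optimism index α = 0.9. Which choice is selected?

C

A: 0.9·790 + 0.1·(-195) = 691.5
B: 0.9·770 + 0.1·(-20) = 691
C: 0.9·770 + 0.1·45 = 697.5
Highest Hurwicz score = 697.5 → C.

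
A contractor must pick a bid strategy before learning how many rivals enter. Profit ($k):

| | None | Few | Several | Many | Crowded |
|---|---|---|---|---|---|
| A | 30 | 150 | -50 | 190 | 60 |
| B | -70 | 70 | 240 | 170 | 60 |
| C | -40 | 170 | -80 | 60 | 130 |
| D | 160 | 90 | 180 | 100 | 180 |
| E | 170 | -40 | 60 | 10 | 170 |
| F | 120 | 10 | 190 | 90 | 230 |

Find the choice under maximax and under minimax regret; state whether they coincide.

Row maxima: A=190, B=240, C=170, D=180, E=170, F=230
Best best-case = 240 → B.
Column bests: None=170, Few=170, Several=240, Many=190, Crowded=230.
A regrets: 140, 20, 290, 0, 170 → max 290
B regrets: 240, 100, 0, 20, 170 → max 240
C regrets: 210, 0, 320, 130, 100 → max 320
D regrets: 10, 80, 60, 90, 50 → max 90
E regrets: 0, 210, 180, 180, 60 → max 210
F regrets: 50, 160, 50, 100, 0 → max 160
Smallest max regret = 90 → D.

maximax → B; minimax regret → D (disagree)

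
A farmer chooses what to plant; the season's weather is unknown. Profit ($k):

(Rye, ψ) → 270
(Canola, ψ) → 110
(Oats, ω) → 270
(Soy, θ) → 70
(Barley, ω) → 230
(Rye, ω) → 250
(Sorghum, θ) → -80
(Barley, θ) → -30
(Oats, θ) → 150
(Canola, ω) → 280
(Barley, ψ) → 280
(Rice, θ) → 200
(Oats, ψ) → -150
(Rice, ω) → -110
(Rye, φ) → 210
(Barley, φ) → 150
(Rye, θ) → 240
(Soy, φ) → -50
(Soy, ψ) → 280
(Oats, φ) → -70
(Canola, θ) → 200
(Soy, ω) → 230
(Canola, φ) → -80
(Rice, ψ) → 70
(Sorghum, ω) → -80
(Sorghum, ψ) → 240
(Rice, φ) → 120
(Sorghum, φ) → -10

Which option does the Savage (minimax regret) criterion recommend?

Column bests: θ=240, φ=210, ψ=280, ω=280.
Rye regrets: 0, 0, 10, 30 → max 30
Sorghum regrets: 320, 220, 40, 360 → max 360
Soy regrets: 170, 260, 0, 50 → max 260
Rice regrets: 40, 90, 210, 390 → max 390
Canola regrets: 40, 290, 170, 0 → max 290
Oats regrets: 90, 280, 430, 10 → max 430
Barley regrets: 270, 60, 0, 50 → max 270
Smallest max regret = 30 → Rye.

Rye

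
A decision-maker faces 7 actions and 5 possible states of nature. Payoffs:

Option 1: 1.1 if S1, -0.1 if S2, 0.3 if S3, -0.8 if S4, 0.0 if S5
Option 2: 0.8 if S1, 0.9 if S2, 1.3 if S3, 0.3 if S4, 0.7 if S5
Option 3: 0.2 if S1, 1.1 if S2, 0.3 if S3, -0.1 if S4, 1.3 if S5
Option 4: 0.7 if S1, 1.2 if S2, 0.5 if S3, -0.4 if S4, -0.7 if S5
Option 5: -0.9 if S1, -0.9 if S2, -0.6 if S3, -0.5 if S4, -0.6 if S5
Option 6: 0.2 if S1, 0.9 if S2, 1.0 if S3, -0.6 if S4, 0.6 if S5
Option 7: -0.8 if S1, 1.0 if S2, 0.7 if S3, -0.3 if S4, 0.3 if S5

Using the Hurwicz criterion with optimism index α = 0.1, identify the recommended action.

Option 2

Option 1: 0.1·1.1 + 0.9·(-0.8) = -0.61
Option 2: 0.1·1.3 + 0.9·0.3 = 0.4
Option 3: 0.1·1.3 + 0.9·(-0.1) = 0.04
Option 4: 0.1·1.2 + 0.9·(-0.7) = -0.51
Option 5: 0.1·(-0.5) + 0.9·(-0.9) = -0.86
Option 6: 0.1·1.0 + 0.9·(-0.6) = -0.44
Option 7: 0.1·1.0 + 0.9·(-0.8) = -0.62
Highest Hurwicz score = 0.4 → Option 2.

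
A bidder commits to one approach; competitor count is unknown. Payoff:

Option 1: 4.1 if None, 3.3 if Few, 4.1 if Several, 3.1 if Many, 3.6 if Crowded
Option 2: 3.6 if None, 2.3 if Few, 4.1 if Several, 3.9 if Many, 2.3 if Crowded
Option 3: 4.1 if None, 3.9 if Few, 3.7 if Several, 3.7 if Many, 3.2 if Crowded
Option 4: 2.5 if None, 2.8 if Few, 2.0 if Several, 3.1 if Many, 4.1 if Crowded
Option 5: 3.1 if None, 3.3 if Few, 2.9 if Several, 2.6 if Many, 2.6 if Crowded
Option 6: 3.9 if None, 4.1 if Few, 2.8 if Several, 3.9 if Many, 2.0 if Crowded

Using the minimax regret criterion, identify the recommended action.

Column bests: None=4.1, Few=4.1, Several=4.1, Many=3.9, Crowded=4.1.
Option 1 regrets: 0.0, 0.8, 0.0, 0.8, 0.5 → max 0.8
Option 2 regrets: 0.5, 1.8, 0.0, 0.0, 1.8 → max 1.8
Option 3 regrets: 0.0, 0.2, 0.4, 0.2, 0.9 → max 0.9
Option 4 regrets: 1.6, 1.3, 2.1, 0.8, 0.0 → max 2.1
Option 5 regrets: 1.0, 0.8, 1.2, 1.3, 1.5 → max 1.5
Option 6 regrets: 0.2, 0.0, 1.3, 0.0, 2.1 → max 2.1
Smallest max regret = 0.8 → Option 1.

Option 1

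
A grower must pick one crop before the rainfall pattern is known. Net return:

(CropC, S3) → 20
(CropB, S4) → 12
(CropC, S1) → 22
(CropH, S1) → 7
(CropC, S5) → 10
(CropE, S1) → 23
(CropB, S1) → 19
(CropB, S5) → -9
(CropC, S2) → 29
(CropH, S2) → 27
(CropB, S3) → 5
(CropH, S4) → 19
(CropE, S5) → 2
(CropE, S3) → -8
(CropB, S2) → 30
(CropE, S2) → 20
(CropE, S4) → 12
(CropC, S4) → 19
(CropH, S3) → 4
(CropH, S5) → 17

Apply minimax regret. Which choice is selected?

CropC

Column bests: S1=23, S2=30, S3=20, S4=19, S5=17.
CropC regrets: 1, 1, 0, 0, 7 → max 7
CropE regrets: 0, 10, 28, 7, 15 → max 28
CropH regrets: 16, 3, 16, 0, 0 → max 16
CropB regrets: 4, 0, 15, 7, 26 → max 26
Smallest max regret = 7 → CropC.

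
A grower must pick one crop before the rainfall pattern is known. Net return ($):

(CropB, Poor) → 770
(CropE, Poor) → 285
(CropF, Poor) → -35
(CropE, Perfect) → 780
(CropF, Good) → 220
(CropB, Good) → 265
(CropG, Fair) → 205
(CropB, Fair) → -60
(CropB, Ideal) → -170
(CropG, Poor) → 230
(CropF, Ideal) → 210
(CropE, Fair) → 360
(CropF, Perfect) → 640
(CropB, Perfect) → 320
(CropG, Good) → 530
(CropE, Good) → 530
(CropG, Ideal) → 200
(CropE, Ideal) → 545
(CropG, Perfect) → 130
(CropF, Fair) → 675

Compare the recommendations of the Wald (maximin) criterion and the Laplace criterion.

Row minima: CropF=-35, CropE=285, CropB=-170, CropG=130
Best worst-case = 285 → CropE.
Row averages: CropF=342, CropE=500, CropB=225, CropG=259
Highest average = 500 → CropE.

maximin → CropE; laplace → CropE (agree)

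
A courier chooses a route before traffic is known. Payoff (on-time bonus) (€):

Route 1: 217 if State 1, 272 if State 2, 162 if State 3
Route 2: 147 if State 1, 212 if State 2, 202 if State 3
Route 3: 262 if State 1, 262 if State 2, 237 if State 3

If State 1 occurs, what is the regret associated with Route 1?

45

Best payoff under State 1 is 262.
Regret = 262 − 217 = 45.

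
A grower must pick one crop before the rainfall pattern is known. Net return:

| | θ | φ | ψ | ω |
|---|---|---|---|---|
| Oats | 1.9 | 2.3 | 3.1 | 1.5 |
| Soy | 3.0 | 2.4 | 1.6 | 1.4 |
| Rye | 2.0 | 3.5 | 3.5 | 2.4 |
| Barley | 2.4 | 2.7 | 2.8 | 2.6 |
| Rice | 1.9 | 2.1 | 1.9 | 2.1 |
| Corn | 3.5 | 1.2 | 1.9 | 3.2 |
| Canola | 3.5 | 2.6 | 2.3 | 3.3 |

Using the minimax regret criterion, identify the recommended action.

Barley

Column bests: θ=3.5, φ=3.5, ψ=3.5, ω=3.3.
Oats regrets: 1.6, 1.2, 0.4, 1.8 → max 1.8
Soy regrets: 0.5, 1.1, 1.9, 1.9 → max 1.9
Rye regrets: 1.5, 0.0, 0.0, 0.9 → max 1.5
Barley regrets: 1.1, 0.8, 0.7, 0.7 → max 1.1
Rice regrets: 1.6, 1.4, 1.6, 1.2 → max 1.6
Corn regrets: 0.0, 2.3, 1.6, 0.1 → max 2.3
Canola regrets: 0.0, 0.9, 1.2, 0.0 → max 1.2
Smallest max regret = 1.1 → Barley.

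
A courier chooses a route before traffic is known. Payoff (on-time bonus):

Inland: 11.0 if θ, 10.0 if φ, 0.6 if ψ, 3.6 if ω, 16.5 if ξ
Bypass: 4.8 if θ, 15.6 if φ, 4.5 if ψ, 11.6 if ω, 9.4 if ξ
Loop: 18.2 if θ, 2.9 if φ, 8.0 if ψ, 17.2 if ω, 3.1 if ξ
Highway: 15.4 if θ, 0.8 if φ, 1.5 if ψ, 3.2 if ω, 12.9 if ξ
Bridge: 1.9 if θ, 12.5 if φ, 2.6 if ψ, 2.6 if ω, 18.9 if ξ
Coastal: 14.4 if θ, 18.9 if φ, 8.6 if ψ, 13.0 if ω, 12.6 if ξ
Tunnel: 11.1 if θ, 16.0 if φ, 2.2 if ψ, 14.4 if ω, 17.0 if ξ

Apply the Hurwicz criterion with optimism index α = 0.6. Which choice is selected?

Inland: 0.6·16.5 + 0.4·0.6 = 10.14
Bypass: 0.6·15.6 + 0.4·4.5 = 11.16
Loop: 0.6·18.2 + 0.4·2.9 = 12.08
Highway: 0.6·15.4 + 0.4·0.8 = 9.56
Bridge: 0.6·18.9 + 0.4·1.9 = 12.1
Coastal: 0.6·18.9 + 0.4·8.6 = 14.78
Tunnel: 0.6·17.0 + 0.4·2.2 = 11.08
Highest Hurwicz score = 14.78 → Coastal.

Coastal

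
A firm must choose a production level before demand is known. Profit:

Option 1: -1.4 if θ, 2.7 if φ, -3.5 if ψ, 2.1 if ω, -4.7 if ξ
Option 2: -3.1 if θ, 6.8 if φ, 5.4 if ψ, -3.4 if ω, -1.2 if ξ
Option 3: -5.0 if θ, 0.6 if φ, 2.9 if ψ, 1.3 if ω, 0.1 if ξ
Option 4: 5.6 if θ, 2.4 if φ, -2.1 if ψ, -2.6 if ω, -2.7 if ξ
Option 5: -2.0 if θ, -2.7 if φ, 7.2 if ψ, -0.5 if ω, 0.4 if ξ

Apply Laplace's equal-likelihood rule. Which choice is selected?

Option 2

Row averages: Option 1=-0.96, Option 2=0.9, Option 3=-0.02, Option 4=0.12, Option 5=0.48
Highest average = 0.9 → Option 2.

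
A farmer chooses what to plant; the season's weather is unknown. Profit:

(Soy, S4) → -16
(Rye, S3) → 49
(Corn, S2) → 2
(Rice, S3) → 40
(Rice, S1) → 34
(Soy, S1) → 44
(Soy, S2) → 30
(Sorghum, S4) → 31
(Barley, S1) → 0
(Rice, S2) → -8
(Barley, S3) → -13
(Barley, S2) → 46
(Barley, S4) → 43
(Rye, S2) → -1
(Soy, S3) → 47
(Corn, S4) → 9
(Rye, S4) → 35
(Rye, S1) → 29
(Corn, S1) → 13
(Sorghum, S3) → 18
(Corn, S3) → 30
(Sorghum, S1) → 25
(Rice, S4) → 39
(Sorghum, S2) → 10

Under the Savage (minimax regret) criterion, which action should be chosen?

Column bests: S1=44, S2=46, S3=49, S4=43.
Rye regrets: 15, 47, 0, 8 → max 47
Corn regrets: 31, 44, 19, 34 → max 44
Soy regrets: 0, 16, 2, 59 → max 59
Rice regrets: 10, 54, 9, 4 → max 54
Barley regrets: 44, 0, 62, 0 → max 62
Sorghum regrets: 19, 36, 31, 12 → max 36
Smallest max regret = 36 → Sorghum.

Sorghum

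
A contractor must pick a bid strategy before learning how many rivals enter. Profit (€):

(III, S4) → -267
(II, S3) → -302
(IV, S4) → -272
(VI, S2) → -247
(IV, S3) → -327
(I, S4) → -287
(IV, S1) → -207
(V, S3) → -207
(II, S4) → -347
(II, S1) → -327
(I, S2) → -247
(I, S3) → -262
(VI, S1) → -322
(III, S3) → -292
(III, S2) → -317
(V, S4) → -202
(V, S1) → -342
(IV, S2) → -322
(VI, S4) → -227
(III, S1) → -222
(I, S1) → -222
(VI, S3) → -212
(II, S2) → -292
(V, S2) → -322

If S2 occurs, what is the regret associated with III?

Best payoff under S2 is -247.
Regret = -247 − (-317) = 70.

70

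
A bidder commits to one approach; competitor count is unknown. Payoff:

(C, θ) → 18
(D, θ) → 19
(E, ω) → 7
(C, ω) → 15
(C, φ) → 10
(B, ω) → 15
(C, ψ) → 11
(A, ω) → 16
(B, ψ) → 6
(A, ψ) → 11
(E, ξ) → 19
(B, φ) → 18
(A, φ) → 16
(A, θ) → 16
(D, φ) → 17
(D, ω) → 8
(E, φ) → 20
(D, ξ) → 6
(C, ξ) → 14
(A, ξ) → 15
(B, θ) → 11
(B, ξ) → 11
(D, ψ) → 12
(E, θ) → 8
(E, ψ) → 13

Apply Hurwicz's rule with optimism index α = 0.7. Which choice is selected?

E

A: 0.7·16 + 0.3·11 = 14.5
B: 0.7·18 + 0.3·6 = 14.4
C: 0.7·18 + 0.3·10 = 15.6
D: 0.7·19 + 0.3·6 = 15.1
E: 0.7·20 + 0.3·7 = 16.1
Highest Hurwicz score = 16.1 → E.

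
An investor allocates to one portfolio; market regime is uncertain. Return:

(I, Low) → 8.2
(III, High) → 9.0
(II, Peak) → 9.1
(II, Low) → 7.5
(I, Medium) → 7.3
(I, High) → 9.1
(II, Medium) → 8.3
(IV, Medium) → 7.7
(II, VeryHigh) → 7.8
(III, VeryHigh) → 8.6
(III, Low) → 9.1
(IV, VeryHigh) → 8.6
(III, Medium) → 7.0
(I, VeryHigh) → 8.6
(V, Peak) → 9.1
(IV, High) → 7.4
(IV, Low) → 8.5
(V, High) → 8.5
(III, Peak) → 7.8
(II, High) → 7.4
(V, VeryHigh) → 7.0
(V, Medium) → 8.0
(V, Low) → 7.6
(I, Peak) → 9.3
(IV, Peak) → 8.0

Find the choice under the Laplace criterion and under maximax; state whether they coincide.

Row averages: I=8.5, II=8.02, III=8.3, IV=8.04, V=8.04
Highest average = 8.5 → I.
Row maxima: I=9.3, II=9.1, III=9.1, IV=8.6, V=9.1
Best best-case = 9.3 → I.

laplace → I; maximax → I (agree)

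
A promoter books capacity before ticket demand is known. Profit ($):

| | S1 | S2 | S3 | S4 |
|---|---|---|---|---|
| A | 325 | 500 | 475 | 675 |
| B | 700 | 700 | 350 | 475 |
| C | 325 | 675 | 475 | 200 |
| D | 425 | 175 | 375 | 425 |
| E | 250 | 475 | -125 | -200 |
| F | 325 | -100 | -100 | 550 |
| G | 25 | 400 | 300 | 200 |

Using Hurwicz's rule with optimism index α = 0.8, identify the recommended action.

B

A: 0.8·675 + 0.2·325 = 605
B: 0.8·700 + 0.2·350 = 630
C: 0.8·675 + 0.2·200 = 580
D: 0.8·425 + 0.2·175 = 375
E: 0.8·475 + 0.2·(-200) = 340
F: 0.8·550 + 0.2·(-100) = 420
G: 0.8·400 + 0.2·25 = 325
Highest Hurwicz score = 630 → B.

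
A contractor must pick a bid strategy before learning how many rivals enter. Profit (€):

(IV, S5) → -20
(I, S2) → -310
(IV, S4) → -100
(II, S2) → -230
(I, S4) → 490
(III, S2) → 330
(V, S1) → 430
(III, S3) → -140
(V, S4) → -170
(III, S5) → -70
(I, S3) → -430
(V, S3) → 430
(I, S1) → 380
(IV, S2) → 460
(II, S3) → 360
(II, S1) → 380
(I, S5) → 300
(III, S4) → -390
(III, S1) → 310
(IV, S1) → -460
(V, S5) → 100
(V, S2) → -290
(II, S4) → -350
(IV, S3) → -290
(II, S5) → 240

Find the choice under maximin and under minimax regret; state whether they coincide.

Row minima: I=-430, II=-350, III=-390, IV=-460, V=-290
Best worst-case = -290 → V.
Column bests: S1=430, S2=460, S3=430, S4=490, S5=300.
I regrets: 50, 770, 860, 0, 0 → max 860
II regrets: 50, 690, 70, 840, 60 → max 840
III regrets: 120, 130, 570, 880, 370 → max 880
IV regrets: 890, 0, 720, 590, 320 → max 890
V regrets: 0, 750, 0, 660, 200 → max 750
Smallest max regret = 750 → V.

maximin → V; minimax regret → V (agree)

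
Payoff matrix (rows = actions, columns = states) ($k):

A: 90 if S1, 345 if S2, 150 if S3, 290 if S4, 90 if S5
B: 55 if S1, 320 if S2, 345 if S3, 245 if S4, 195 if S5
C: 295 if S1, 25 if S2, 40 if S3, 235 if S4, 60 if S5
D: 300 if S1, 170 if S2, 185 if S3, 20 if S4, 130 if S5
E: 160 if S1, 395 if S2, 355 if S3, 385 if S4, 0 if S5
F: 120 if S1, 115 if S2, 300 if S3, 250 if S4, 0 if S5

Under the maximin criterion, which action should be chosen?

A

Row minima: A=90, B=55, C=25, D=20, E=0, F=0
Best worst-case = 90 → A.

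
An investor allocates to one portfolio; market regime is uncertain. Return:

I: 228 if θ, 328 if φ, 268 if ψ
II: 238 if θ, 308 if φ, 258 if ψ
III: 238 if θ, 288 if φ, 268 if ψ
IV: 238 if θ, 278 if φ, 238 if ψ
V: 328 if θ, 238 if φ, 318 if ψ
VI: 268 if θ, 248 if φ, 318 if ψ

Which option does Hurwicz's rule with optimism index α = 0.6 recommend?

V

I: 0.6·328 + 0.4·228 = 288
II: 0.6·308 + 0.4·238 = 280
III: 0.6·288 + 0.4·238 = 268
IV: 0.6·278 + 0.4·238 = 262
V: 0.6·328 + 0.4·238 = 292
VI: 0.6·318 + 0.4·248 = 290
Highest Hurwicz score = 292 → V.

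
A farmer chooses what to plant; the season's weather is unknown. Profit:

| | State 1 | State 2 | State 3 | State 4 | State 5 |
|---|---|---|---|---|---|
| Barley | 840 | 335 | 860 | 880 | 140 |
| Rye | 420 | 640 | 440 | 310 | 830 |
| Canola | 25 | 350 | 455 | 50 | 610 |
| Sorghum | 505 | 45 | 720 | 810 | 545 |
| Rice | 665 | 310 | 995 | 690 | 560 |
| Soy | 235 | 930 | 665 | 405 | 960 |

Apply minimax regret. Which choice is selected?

Rye

Column bests: State 1=840, State 2=930, State 3=995, State 4=880, State 5=960.
Barley regrets: 0, 595, 135, 0, 820 → max 820
Rye regrets: 420, 290, 555, 570, 130 → max 570
Canola regrets: 815, 580, 540, 830, 350 → max 830
Sorghum regrets: 335, 885, 275, 70, 415 → max 885
Rice regrets: 175, 620, 0, 190, 400 → max 620
Soy regrets: 605, 0, 330, 475, 0 → max 605
Smallest max regret = 570 → Rye.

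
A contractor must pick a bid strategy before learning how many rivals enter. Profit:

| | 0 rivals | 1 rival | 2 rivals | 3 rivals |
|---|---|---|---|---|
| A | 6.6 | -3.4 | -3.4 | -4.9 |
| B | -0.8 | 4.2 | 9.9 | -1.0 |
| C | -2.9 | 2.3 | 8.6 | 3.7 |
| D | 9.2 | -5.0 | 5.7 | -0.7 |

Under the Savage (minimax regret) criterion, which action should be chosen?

Column bests: 0 rivals=9.2, 1 rival=4.2, 2 rivals=9.9, 3 rivals=3.7.
A regrets: 2.6, 7.6, 13.3, 8.6 → max 13.3
B regrets: 10.0, 0.0, 0.0, 4.7 → max 10.0
C regrets: 12.1, 1.9, 1.3, 0.0 → max 12.1
D regrets: 0.0, 9.2, 4.2, 4.4 → max 9.2
Smallest max regret = 9.2 → D.

D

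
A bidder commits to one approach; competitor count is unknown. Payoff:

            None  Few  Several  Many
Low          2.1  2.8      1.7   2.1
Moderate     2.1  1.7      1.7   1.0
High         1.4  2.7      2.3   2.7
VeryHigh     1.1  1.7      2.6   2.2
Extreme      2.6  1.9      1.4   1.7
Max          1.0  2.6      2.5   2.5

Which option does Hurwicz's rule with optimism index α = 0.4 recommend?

Low

Low: 0.4·2.8 + 0.6·1.7 = 2.14
Moderate: 0.4·2.1 + 0.6·1.0 = 1.44
High: 0.4·2.7 + 0.6·1.4 = 1.92
VeryHigh: 0.4·2.6 + 0.6·1.1 = 1.7
Extreme: 0.4·2.6 + 0.6·1.4 = 1.88
Max: 0.4·2.6 + 0.6·1.0 = 1.64
Highest Hurwicz score = 2.14 → Low.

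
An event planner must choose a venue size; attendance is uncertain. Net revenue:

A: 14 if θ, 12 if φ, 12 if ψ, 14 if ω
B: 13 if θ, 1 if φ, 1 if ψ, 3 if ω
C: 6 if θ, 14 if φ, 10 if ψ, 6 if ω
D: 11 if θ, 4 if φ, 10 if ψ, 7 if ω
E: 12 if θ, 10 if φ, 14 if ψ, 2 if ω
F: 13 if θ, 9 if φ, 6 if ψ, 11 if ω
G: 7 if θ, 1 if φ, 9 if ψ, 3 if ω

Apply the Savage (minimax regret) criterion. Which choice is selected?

A

Column bests: θ=14, φ=14, ψ=14, ω=14.
A regrets: 0, 2, 2, 0 → max 2
B regrets: 1, 13, 13, 11 → max 13
C regrets: 8, 0, 4, 8 → max 8
D regrets: 3, 10, 4, 7 → max 10
E regrets: 2, 4, 0, 12 → max 12
F regrets: 1, 5, 8, 3 → max 8
G regrets: 7, 13, 5, 11 → max 13
Smallest max regret = 2 → A.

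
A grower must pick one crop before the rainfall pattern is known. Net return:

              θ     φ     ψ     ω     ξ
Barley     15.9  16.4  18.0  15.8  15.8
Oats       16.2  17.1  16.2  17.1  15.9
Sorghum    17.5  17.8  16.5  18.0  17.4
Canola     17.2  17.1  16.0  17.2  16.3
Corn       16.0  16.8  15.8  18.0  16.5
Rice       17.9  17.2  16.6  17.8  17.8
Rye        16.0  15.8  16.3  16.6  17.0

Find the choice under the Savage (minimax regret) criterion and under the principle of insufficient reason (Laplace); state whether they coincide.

minimax regret → Rice; laplace → Rice (agree)

Column bests: θ=17.9, φ=17.8, ψ=18.0, ω=18.0, ξ=17.8.
Barley regrets: 2.0, 1.4, 0.0, 2.2, 2.0 → max 2.2
Oats regrets: 1.7, 0.7, 1.8, 0.9, 1.9 → max 1.9
Sorghum regrets: 0.4, 0.0, 1.5, 0.0, 0.4 → max 1.5
Canola regrets: 0.7, 0.7, 2.0, 0.8, 1.5 → max 2.0
Corn regrets: 1.9, 1.0, 2.2, 0.0, 1.3 → max 2.2
Rice regrets: 0.0, 0.6, 1.4, 0.2, 0.0 → max 1.4
Rye regrets: 1.9, 2.0, 1.7, 1.4, 0.8 → max 2.0
Smallest max regret = 1.4 → Rice.
Row averages: Barley=16.38, Oats=16.5, Sorghum=17.44, Canola=16.76, Corn=16.62, Rice=17.46, Rye=16.34
Highest average = 17.46 → Rice.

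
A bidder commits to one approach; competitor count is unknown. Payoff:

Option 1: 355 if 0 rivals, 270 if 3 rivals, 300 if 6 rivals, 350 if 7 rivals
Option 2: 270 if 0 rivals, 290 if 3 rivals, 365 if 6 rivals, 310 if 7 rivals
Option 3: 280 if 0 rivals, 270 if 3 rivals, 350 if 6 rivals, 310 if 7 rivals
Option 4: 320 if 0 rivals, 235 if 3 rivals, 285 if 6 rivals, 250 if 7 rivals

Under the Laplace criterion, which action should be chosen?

Option 1

Row averages: Option 1=318.75, Option 2=308.75, Option 3=302.5, Option 4=272.5
Highest average = 318.75 → Option 1.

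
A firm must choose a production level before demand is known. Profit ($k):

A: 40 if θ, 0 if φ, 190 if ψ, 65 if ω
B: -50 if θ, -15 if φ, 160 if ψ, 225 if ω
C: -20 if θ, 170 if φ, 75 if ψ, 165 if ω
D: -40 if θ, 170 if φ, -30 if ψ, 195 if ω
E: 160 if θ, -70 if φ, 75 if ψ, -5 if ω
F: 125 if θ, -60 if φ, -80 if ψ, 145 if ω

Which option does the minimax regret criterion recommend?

A

Column bests: θ=160, φ=170, ψ=190, ω=225.
A regrets: 120, 170, 0, 160 → max 170
B regrets: 210, 185, 30, 0 → max 210
C regrets: 180, 0, 115, 60 → max 180
D regrets: 200, 0, 220, 30 → max 220
E regrets: 0, 240, 115, 230 → max 240
F regrets: 35, 230, 270, 80 → max 270
Smallest max regret = 170 → A.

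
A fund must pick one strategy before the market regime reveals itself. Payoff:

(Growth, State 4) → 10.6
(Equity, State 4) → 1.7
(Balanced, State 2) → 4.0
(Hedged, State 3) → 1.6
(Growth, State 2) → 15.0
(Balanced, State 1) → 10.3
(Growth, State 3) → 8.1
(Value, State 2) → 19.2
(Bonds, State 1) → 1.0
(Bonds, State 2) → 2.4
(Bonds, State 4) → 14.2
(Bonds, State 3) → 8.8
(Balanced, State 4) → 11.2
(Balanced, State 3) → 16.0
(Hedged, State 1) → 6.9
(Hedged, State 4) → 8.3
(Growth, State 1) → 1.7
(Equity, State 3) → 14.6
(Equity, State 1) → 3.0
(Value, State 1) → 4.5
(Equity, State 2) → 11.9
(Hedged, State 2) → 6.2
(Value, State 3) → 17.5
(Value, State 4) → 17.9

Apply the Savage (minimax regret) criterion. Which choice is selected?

Value

Column bests: State 1=10.3, State 2=19.2, State 3=17.5, State 4=17.9.
Value regrets: 5.8, 0.0, 0.0, 0.0 → max 5.8
Equity regrets: 7.3, 7.3, 2.9, 16.2 → max 16.2
Balanced regrets: 0.0, 15.2, 1.5, 6.7 → max 15.2
Hedged regrets: 3.4, 13.0, 15.9, 9.6 → max 15.9
Growth regrets: 8.6, 4.2, 9.4, 7.3 → max 9.4
Bonds regrets: 9.3, 16.8, 8.7, 3.7 → max 16.8
Smallest max regret = 5.8 → Value.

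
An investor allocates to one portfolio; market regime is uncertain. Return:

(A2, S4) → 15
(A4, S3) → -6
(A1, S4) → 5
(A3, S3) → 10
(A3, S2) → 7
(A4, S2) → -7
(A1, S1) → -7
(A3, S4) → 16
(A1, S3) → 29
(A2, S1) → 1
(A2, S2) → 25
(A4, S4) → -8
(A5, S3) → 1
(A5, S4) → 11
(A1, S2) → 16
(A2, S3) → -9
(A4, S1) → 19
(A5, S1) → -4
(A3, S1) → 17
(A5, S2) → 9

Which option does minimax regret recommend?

A3

Column bests: S1=19, S2=25, S3=29, S4=16.
A1 regrets: 26, 9, 0, 11 → max 26
A2 regrets: 18, 0, 38, 1 → max 38
A3 regrets: 2, 18, 19, 0 → max 19
A4 regrets: 0, 32, 35, 24 → max 35
A5 regrets: 23, 16, 28, 5 → max 28
Smallest max regret = 19 → A3.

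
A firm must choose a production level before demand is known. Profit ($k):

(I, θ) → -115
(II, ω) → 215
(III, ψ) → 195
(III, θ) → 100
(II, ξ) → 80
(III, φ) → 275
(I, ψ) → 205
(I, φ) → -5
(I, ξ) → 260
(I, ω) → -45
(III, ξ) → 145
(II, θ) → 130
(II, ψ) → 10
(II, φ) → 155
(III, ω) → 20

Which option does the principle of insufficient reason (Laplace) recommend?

Row averages: I=60, II=118, III=147
Highest average = 147 → III.

III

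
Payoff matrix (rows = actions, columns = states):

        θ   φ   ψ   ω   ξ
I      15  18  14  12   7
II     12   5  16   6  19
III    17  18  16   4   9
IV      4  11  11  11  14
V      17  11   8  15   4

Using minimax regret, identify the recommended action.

Column bests: θ=17, φ=18, ψ=16, ω=15, ξ=19.
I regrets: 2, 0, 2, 3, 12 → max 12
II regrets: 5, 13, 0, 9, 0 → max 13
III regrets: 0, 0, 0, 11, 10 → max 11
IV regrets: 13, 7, 5, 4, 5 → max 13
V regrets: 0, 7, 8, 0, 15 → max 15
Smallest max regret = 11 → III.

III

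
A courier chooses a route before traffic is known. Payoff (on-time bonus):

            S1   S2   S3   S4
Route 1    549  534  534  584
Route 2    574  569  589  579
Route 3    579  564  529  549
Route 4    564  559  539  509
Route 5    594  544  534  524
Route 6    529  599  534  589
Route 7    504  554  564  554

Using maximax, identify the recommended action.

Row maxima: Route 1=584, Route 2=589, Route 3=579, Route 4=564, Route 5=594, Route 6=599, Route 7=564
Best best-case = 599 → Route 6.

Route 6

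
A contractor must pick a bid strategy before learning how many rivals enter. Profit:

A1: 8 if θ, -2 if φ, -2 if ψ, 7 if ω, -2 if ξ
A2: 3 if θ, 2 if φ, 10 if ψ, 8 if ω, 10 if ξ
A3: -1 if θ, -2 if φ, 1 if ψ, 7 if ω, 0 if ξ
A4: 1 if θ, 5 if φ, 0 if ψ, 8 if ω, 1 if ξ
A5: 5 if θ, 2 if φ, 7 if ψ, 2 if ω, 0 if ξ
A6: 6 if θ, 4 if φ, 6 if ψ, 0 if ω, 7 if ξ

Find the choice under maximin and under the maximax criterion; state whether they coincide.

Row minima: A1=-2, A2=2, A3=-2, A4=0, A5=0, A6=0
Best worst-case = 2 → A2.
Row maxima: A1=8, A2=10, A3=7, A4=8, A5=7, A6=7
Best best-case = 10 → A2.

maximin → A2; maximax → A2 (agree)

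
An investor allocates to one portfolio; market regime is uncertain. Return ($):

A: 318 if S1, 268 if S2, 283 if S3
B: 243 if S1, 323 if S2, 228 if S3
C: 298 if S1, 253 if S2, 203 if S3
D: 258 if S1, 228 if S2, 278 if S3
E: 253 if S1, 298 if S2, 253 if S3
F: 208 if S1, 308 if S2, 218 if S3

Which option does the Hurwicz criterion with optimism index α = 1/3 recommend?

A: 1/3·318 + 2/3·268 = 854/3
B: 1/3·323 + 2/3·228 = 779/3
C: 1/3·298 + 2/3·203 = 704/3
D: 1/3·278 + 2/3·228 = 734/3
E: 1/3·298 + 2/3·253 = 268
F: 1/3·308 + 2/3·208 = 724/3
Highest Hurwicz score = 854/3 → A.

A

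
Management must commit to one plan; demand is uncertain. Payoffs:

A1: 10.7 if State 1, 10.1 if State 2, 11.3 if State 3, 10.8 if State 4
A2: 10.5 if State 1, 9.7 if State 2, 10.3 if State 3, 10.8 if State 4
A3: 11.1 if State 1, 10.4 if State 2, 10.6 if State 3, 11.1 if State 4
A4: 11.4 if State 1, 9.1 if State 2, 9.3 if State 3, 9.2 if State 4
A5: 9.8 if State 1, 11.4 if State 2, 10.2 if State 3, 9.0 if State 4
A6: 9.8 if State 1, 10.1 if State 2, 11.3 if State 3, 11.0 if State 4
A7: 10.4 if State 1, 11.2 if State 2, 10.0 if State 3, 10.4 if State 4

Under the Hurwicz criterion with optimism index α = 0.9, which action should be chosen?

A1

A1: 0.9·11.3 + 0.1·10.1 = 11.18
A2: 0.9·10.8 + 0.1·9.7 = 10.69
A3: 0.9·11.1 + 0.1·10.4 = 11.03
A4: 0.9·11.4 + 0.1·9.1 = 11.17
A5: 0.9·11.4 + 0.1·9.0 = 11.16
A6: 0.9·11.3 + 0.1·9.8 = 11.15
A7: 0.9·11.2 + 0.1·10.0 = 11.08
Highest Hurwicz score = 11.18 → A1.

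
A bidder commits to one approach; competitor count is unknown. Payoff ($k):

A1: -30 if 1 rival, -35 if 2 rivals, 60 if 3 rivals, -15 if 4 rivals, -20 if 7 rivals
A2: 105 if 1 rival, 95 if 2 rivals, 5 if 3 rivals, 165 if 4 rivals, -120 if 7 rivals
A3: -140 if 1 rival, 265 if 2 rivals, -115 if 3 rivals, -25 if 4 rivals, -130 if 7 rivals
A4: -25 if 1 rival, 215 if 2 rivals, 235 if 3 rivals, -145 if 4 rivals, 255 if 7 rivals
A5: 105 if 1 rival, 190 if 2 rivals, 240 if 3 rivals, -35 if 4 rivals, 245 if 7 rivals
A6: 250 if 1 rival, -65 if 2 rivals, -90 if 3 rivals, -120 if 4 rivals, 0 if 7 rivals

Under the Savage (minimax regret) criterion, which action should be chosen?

Column bests: 1 rival=250, 2 rivals=265, 3 rivals=240, 4 rivals=165, 7 rivals=255.
A1 regrets: 280, 300, 180, 180, 275 → max 300
A2 regrets: 145, 170, 235, 0, 375 → max 375
A3 regrets: 390, 0, 355, 190, 385 → max 390
A4 regrets: 275, 50, 5, 310, 0 → max 310
A5 regrets: 145, 75, 0, 200, 10 → max 200
A6 regrets: 0, 330, 330, 285, 255 → max 330
Smallest max regret = 200 → A5.

A5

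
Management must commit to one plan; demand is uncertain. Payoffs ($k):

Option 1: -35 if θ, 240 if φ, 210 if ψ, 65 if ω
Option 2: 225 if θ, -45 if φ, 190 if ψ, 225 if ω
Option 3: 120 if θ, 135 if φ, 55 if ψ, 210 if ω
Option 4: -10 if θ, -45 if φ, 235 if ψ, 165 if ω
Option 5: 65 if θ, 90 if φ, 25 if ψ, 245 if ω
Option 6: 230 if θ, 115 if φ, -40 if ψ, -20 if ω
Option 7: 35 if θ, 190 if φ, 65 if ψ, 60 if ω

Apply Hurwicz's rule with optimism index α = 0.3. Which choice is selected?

Option 1: 0.3·240 + 0.7·(-35) = 47.5
Option 2: 0.3·225 + 0.7·(-45) = 36
Option 3: 0.3·210 + 0.7·55 = 101.5
Option 4: 0.3·235 + 0.7·(-45) = 39
Option 5: 0.3·245 + 0.7·25 = 91
Option 6: 0.3·230 + 0.7·(-40) = 41
Option 7: 0.3·190 + 0.7·35 = 81.5
Highest Hurwicz score = 101.5 → Option 3.

Option 3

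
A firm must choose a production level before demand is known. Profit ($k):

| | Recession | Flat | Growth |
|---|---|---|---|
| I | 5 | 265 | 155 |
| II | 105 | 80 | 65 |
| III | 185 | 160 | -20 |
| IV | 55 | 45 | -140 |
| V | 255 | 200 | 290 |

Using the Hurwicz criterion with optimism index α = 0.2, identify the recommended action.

V

I: 0.2·265 + 0.8·5 = 57
II: 0.2·105 + 0.8·65 = 73
III: 0.2·185 + 0.8·(-20) = 21
IV: 0.2·55 + 0.8·(-140) = -101
V: 0.2·290 + 0.8·200 = 218
Highest Hurwicz score = 218 → V.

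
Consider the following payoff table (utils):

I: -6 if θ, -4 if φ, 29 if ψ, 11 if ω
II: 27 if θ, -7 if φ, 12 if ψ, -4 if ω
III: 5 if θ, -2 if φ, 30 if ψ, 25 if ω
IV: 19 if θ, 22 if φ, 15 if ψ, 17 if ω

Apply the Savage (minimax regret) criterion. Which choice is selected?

Column bests: θ=27, φ=22, ψ=30, ω=25.
I regrets: 33, 26, 1, 14 → max 33
II regrets: 0, 29, 18, 29 → max 29
III regrets: 22, 24, 0, 0 → max 24
IV regrets: 8, 0, 15, 8 → max 15
Smallest max regret = 15 → IV.

IV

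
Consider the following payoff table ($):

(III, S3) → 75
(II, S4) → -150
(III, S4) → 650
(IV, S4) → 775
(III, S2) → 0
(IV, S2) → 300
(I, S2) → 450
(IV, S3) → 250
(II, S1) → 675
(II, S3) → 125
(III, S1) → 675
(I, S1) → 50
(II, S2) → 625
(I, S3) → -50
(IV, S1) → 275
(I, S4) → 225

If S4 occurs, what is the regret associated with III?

Best payoff under S4 is 775.
Regret = 775 − 650 = 125.

125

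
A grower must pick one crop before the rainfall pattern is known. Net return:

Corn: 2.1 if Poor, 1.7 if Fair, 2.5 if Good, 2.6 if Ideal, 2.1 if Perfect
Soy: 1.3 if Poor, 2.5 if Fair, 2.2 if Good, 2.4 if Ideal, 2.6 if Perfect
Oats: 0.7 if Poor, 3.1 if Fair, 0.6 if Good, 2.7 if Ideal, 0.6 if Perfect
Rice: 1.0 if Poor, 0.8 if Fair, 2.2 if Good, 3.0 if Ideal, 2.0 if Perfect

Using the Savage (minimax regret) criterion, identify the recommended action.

Soy

Column bests: Poor=2.1, Fair=3.1, Good=2.5, Ideal=3.0, Perfect=2.6.
Corn regrets: 0.0, 1.4, 0.0, 0.4, 0.5 → max 1.4
Soy regrets: 0.8, 0.6, 0.3, 0.6, 0.0 → max 0.8
Oats regrets: 1.4, 0.0, 1.9, 0.3, 2.0 → max 2.0
Rice regrets: 1.1, 2.3, 0.3, 0.0, 0.6 → max 2.3
Smallest max regret = 0.8 → Soy.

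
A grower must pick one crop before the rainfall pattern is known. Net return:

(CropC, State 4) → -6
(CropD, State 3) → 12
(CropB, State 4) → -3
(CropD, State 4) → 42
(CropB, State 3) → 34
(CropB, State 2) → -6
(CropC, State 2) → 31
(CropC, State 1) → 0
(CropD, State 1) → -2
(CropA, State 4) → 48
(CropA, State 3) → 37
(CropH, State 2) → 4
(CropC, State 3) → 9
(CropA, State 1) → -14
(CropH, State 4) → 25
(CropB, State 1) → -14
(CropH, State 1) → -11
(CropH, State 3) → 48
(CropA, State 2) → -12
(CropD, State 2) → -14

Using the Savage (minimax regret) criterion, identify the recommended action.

CropH

Column bests: State 1=0, State 2=31, State 3=48, State 4=48.
CropD regrets: 2, 45, 36, 6 → max 45
CropB regrets: 14, 37, 14, 51 → max 51
CropA regrets: 14, 43, 11, 0 → max 43
CropC regrets: 0, 0, 39, 54 → max 54
CropH regrets: 11, 27, 0, 23 → max 27
Smallest max regret = 27 → CropH.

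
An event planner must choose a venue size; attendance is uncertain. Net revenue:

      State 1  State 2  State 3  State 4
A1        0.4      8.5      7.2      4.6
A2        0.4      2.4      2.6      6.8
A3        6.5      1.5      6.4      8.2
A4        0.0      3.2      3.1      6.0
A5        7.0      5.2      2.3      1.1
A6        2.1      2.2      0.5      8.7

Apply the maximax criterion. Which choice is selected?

Row maxima: A1=8.5, A2=6.8, A3=8.2, A4=6.0, A5=7.0, A6=8.7
Best best-case = 8.7 → A6.

A6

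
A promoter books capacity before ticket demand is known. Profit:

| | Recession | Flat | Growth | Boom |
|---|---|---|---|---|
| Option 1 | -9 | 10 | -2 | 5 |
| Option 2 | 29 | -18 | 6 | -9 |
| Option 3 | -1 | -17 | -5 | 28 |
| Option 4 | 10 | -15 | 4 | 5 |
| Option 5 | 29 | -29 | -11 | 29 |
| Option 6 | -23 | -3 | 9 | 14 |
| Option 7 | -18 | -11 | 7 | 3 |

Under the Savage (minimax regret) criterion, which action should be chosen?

Option 4

Column bests: Recession=29, Flat=10, Growth=9, Boom=29.
Option 1 regrets: 38, 0, 11, 24 → max 38
Option 2 regrets: 0, 28, 3, 38 → max 38
Option 3 regrets: 30, 27, 14, 1 → max 30
Option 4 regrets: 19, 25, 5, 24 → max 25
Option 5 regrets: 0, 39, 20, 0 → max 39
Option 6 regrets: 52, 13, 0, 15 → max 52
Option 7 regrets: 47, 21, 2, 26 → max 47
Smallest max regret = 25 → Option 4.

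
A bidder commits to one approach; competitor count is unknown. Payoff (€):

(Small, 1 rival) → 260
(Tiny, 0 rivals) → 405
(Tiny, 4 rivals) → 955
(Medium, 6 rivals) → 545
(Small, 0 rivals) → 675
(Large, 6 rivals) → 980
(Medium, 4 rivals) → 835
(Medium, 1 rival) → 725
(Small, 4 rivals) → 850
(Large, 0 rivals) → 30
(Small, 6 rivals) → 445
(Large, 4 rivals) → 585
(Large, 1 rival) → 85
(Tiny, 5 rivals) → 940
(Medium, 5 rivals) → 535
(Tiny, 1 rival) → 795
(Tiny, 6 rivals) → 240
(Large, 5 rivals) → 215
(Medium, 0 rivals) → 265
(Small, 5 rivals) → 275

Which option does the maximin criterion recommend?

Row minima: Tiny=240, Small=260, Medium=265, Large=30
Best worst-case = 265 → Medium.

Medium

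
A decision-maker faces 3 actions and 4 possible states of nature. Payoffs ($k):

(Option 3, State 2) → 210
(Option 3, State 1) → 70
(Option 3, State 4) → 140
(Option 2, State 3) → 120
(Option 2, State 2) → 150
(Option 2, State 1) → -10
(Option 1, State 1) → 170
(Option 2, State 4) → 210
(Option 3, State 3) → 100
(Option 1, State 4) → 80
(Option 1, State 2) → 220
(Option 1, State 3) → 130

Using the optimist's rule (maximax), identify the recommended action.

Row maxima: Option 1=220, Option 2=210, Option 3=210
Best best-case = 220 → Option 1.

Option 1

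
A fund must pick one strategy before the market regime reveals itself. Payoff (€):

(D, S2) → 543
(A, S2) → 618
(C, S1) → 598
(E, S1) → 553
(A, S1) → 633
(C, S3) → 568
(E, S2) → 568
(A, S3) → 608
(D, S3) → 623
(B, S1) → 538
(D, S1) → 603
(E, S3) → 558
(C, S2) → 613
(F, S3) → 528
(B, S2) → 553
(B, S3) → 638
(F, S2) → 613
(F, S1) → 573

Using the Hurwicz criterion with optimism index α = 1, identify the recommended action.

A: 1·633 + 0·608 = 633
B: 1·638 + 0·538 = 638
C: 1·613 + 0·568 = 613
D: 1·623 + 0·543 = 623
E: 1·568 + 0·553 = 568
F: 1·613 + 0·528 = 613
Highest Hurwicz score = 638 → B.

B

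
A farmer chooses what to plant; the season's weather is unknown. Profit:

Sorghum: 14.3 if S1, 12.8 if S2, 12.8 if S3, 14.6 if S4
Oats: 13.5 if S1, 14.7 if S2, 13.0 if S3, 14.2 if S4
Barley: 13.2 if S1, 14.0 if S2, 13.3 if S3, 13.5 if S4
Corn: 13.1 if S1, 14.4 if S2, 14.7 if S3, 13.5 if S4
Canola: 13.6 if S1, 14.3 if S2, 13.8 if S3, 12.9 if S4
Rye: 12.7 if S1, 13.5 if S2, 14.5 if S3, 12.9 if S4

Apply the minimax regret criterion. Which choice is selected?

Corn

Column bests: S1=14.3, S2=14.7, S3=14.7, S4=14.6.
Sorghum regrets: 0.0, 1.9, 1.9, 0.0 → max 1.9
Oats regrets: 0.8, 0.0, 1.7, 0.4 → max 1.7
Barley regrets: 1.1, 0.7, 1.4, 1.1 → max 1.4
Corn regrets: 1.2, 0.3, 0.0, 1.1 → max 1.2
Canola regrets: 0.7, 0.4, 0.9, 1.7 → max 1.7
Rye regrets: 1.6, 1.2, 0.2, 1.7 → max 1.7
Smallest max regret = 1.2 → Corn.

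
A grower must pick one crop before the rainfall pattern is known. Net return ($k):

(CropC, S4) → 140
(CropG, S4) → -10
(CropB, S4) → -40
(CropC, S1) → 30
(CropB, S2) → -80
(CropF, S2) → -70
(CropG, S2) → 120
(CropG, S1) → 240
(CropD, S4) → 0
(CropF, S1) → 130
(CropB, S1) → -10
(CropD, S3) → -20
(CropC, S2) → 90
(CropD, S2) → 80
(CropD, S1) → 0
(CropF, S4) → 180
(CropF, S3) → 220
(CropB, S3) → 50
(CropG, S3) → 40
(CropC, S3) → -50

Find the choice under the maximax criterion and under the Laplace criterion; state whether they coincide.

Row maxima: CropD=80, CropC=140, CropF=220, CropB=50, CropG=240
Best best-case = 240 → CropG.
Row averages: CropD=15, CropC=52.5, CropF=115, CropB=-20, CropG=97.5
Highest average = 115 → CropF.

maximax → CropG; laplace → CropF (disagree)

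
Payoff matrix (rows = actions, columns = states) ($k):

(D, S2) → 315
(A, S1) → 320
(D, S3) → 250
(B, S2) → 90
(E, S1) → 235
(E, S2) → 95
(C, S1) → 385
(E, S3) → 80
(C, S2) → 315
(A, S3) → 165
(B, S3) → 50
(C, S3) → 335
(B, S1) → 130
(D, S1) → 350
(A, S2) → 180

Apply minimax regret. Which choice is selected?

Column bests: S1=385, S2=315, S3=335.
A regrets: 65, 135, 170 → max 170
B regrets: 255, 225, 285 → max 285
C regrets: 0, 0, 0 → max 0
D regrets: 35, 0, 85 → max 85
E regrets: 150, 220, 255 → max 255
Smallest max regret = 0 → C.

C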